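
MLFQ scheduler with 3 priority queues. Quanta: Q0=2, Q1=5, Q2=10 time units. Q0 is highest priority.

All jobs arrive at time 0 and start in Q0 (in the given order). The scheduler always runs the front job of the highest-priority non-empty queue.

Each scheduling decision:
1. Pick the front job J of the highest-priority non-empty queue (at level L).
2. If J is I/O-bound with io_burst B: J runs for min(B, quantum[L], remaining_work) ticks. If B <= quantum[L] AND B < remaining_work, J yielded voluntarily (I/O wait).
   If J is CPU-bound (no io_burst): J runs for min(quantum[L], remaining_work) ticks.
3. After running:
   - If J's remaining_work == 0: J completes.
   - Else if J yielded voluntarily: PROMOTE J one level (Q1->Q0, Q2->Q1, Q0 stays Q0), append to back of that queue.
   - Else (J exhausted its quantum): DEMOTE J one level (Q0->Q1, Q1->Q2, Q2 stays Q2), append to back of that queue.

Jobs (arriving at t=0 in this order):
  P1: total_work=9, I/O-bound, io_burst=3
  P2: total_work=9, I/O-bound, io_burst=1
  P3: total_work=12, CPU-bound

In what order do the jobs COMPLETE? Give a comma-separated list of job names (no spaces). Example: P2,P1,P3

Answer: P2,P1,P3

Derivation:
t=0-2: P1@Q0 runs 2, rem=7, quantum used, demote→Q1. Q0=[P2,P3] Q1=[P1] Q2=[]
t=2-3: P2@Q0 runs 1, rem=8, I/O yield, promote→Q0. Q0=[P3,P2] Q1=[P1] Q2=[]
t=3-5: P3@Q0 runs 2, rem=10, quantum used, demote→Q1. Q0=[P2] Q1=[P1,P3] Q2=[]
t=5-6: P2@Q0 runs 1, rem=7, I/O yield, promote→Q0. Q0=[P2] Q1=[P1,P3] Q2=[]
t=6-7: P2@Q0 runs 1, rem=6, I/O yield, promote→Q0. Q0=[P2] Q1=[P1,P3] Q2=[]
t=7-8: P2@Q0 runs 1, rem=5, I/O yield, promote→Q0. Q0=[P2] Q1=[P1,P3] Q2=[]
t=8-9: P2@Q0 runs 1, rem=4, I/O yield, promote→Q0. Q0=[P2] Q1=[P1,P3] Q2=[]
t=9-10: P2@Q0 runs 1, rem=3, I/O yield, promote→Q0. Q0=[P2] Q1=[P1,P3] Q2=[]
t=10-11: P2@Q0 runs 1, rem=2, I/O yield, promote→Q0. Q0=[P2] Q1=[P1,P3] Q2=[]
t=11-12: P2@Q0 runs 1, rem=1, I/O yield, promote→Q0. Q0=[P2] Q1=[P1,P3] Q2=[]
t=12-13: P2@Q0 runs 1, rem=0, completes. Q0=[] Q1=[P1,P3] Q2=[]
t=13-16: P1@Q1 runs 3, rem=4, I/O yield, promote→Q0. Q0=[P1] Q1=[P3] Q2=[]
t=16-18: P1@Q0 runs 2, rem=2, quantum used, demote→Q1. Q0=[] Q1=[P3,P1] Q2=[]
t=18-23: P3@Q1 runs 5, rem=5, quantum used, demote→Q2. Q0=[] Q1=[P1] Q2=[P3]
t=23-25: P1@Q1 runs 2, rem=0, completes. Q0=[] Q1=[] Q2=[P3]
t=25-30: P3@Q2 runs 5, rem=0, completes. Q0=[] Q1=[] Q2=[]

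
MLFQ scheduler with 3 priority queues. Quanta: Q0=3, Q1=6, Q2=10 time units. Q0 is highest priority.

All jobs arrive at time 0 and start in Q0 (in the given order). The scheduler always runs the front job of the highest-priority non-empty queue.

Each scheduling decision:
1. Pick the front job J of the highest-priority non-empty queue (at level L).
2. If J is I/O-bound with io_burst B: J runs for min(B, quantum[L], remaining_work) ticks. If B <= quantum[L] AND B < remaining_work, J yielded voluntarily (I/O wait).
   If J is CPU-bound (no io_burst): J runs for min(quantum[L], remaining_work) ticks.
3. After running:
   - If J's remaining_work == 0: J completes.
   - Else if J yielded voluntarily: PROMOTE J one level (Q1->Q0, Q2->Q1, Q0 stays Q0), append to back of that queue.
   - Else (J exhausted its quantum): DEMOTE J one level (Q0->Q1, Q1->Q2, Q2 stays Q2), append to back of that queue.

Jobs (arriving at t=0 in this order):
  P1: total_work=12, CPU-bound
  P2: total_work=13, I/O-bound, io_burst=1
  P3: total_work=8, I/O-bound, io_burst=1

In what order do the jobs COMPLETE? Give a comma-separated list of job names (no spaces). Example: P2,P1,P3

t=0-3: P1@Q0 runs 3, rem=9, quantum used, demote→Q1. Q0=[P2,P3] Q1=[P1] Q2=[]
t=3-4: P2@Q0 runs 1, rem=12, I/O yield, promote→Q0. Q0=[P3,P2] Q1=[P1] Q2=[]
t=4-5: P3@Q0 runs 1, rem=7, I/O yield, promote→Q0. Q0=[P2,P3] Q1=[P1] Q2=[]
t=5-6: P2@Q0 runs 1, rem=11, I/O yield, promote→Q0. Q0=[P3,P2] Q1=[P1] Q2=[]
t=6-7: P3@Q0 runs 1, rem=6, I/O yield, promote→Q0. Q0=[P2,P3] Q1=[P1] Q2=[]
t=7-8: P2@Q0 runs 1, rem=10, I/O yield, promote→Q0. Q0=[P3,P2] Q1=[P1] Q2=[]
t=8-9: P3@Q0 runs 1, rem=5, I/O yield, promote→Q0. Q0=[P2,P3] Q1=[P1] Q2=[]
t=9-10: P2@Q0 runs 1, rem=9, I/O yield, promote→Q0. Q0=[P3,P2] Q1=[P1] Q2=[]
t=10-11: P3@Q0 runs 1, rem=4, I/O yield, promote→Q0. Q0=[P2,P3] Q1=[P1] Q2=[]
t=11-12: P2@Q0 runs 1, rem=8, I/O yield, promote→Q0. Q0=[P3,P2] Q1=[P1] Q2=[]
t=12-13: P3@Q0 runs 1, rem=3, I/O yield, promote→Q0. Q0=[P2,P3] Q1=[P1] Q2=[]
t=13-14: P2@Q0 runs 1, rem=7, I/O yield, promote→Q0. Q0=[P3,P2] Q1=[P1] Q2=[]
t=14-15: P3@Q0 runs 1, rem=2, I/O yield, promote→Q0. Q0=[P2,P3] Q1=[P1] Q2=[]
t=15-16: P2@Q0 runs 1, rem=6, I/O yield, promote→Q0. Q0=[P3,P2] Q1=[P1] Q2=[]
t=16-17: P3@Q0 runs 1, rem=1, I/O yield, promote→Q0. Q0=[P2,P3] Q1=[P1] Q2=[]
t=17-18: P2@Q0 runs 1, rem=5, I/O yield, promote→Q0. Q0=[P3,P2] Q1=[P1] Q2=[]
t=18-19: P3@Q0 runs 1, rem=0, completes. Q0=[P2] Q1=[P1] Q2=[]
t=19-20: P2@Q0 runs 1, rem=4, I/O yield, promote→Q0. Q0=[P2] Q1=[P1] Q2=[]
t=20-21: P2@Q0 runs 1, rem=3, I/O yield, promote→Q0. Q0=[P2] Q1=[P1] Q2=[]
t=21-22: P2@Q0 runs 1, rem=2, I/O yield, promote→Q0. Q0=[P2] Q1=[P1] Q2=[]
t=22-23: P2@Q0 runs 1, rem=1, I/O yield, promote→Q0. Q0=[P2] Q1=[P1] Q2=[]
t=23-24: P2@Q0 runs 1, rem=0, completes. Q0=[] Q1=[P1] Q2=[]
t=24-30: P1@Q1 runs 6, rem=3, quantum used, demote→Q2. Q0=[] Q1=[] Q2=[P1]
t=30-33: P1@Q2 runs 3, rem=0, completes. Q0=[] Q1=[] Q2=[]

Answer: P3,P2,P1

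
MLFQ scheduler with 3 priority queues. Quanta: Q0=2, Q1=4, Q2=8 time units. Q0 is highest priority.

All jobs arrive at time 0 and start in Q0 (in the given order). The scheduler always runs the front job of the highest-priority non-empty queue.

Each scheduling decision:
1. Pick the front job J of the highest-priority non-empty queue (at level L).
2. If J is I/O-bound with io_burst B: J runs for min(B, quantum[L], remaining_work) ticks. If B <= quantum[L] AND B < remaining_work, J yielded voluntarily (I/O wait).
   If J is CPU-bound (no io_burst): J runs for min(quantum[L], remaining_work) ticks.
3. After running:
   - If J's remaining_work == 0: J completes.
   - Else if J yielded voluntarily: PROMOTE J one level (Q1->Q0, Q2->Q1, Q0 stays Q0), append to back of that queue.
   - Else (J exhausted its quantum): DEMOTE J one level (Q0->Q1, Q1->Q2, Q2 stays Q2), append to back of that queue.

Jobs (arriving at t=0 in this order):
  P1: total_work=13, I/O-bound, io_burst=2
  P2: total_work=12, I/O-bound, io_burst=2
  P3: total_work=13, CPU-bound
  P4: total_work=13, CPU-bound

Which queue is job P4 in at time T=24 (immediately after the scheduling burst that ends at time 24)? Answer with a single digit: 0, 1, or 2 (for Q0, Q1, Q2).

Answer: 1

Derivation:
t=0-2: P1@Q0 runs 2, rem=11, I/O yield, promote→Q0. Q0=[P2,P3,P4,P1] Q1=[] Q2=[]
t=2-4: P2@Q0 runs 2, rem=10, I/O yield, promote→Q0. Q0=[P3,P4,P1,P2] Q1=[] Q2=[]
t=4-6: P3@Q0 runs 2, rem=11, quantum used, demote→Q1. Q0=[P4,P1,P2] Q1=[P3] Q2=[]
t=6-8: P4@Q0 runs 2, rem=11, quantum used, demote→Q1. Q0=[P1,P2] Q1=[P3,P4] Q2=[]
t=8-10: P1@Q0 runs 2, rem=9, I/O yield, promote→Q0. Q0=[P2,P1] Q1=[P3,P4] Q2=[]
t=10-12: P2@Q0 runs 2, rem=8, I/O yield, promote→Q0. Q0=[P1,P2] Q1=[P3,P4] Q2=[]
t=12-14: P1@Q0 runs 2, rem=7, I/O yield, promote→Q0. Q0=[P2,P1] Q1=[P3,P4] Q2=[]
t=14-16: P2@Q0 runs 2, rem=6, I/O yield, promote→Q0. Q0=[P1,P2] Q1=[P3,P4] Q2=[]
t=16-18: P1@Q0 runs 2, rem=5, I/O yield, promote→Q0. Q0=[P2,P1] Q1=[P3,P4] Q2=[]
t=18-20: P2@Q0 runs 2, rem=4, I/O yield, promote→Q0. Q0=[P1,P2] Q1=[P3,P4] Q2=[]
t=20-22: P1@Q0 runs 2, rem=3, I/O yield, promote→Q0. Q0=[P2,P1] Q1=[P3,P4] Q2=[]
t=22-24: P2@Q0 runs 2, rem=2, I/O yield, promote→Q0. Q0=[P1,P2] Q1=[P3,P4] Q2=[]
t=24-26: P1@Q0 runs 2, rem=1, I/O yield, promote→Q0. Q0=[P2,P1] Q1=[P3,P4] Q2=[]
t=26-28: P2@Q0 runs 2, rem=0, completes. Q0=[P1] Q1=[P3,P4] Q2=[]
t=28-29: P1@Q0 runs 1, rem=0, completes. Q0=[] Q1=[P3,P4] Q2=[]
t=29-33: P3@Q1 runs 4, rem=7, quantum used, demote→Q2. Q0=[] Q1=[P4] Q2=[P3]
t=33-37: P4@Q1 runs 4, rem=7, quantum used, demote→Q2. Q0=[] Q1=[] Q2=[P3,P4]
t=37-44: P3@Q2 runs 7, rem=0, completes. Q0=[] Q1=[] Q2=[P4]
t=44-51: P4@Q2 runs 7, rem=0, completes. Q0=[] Q1=[] Q2=[]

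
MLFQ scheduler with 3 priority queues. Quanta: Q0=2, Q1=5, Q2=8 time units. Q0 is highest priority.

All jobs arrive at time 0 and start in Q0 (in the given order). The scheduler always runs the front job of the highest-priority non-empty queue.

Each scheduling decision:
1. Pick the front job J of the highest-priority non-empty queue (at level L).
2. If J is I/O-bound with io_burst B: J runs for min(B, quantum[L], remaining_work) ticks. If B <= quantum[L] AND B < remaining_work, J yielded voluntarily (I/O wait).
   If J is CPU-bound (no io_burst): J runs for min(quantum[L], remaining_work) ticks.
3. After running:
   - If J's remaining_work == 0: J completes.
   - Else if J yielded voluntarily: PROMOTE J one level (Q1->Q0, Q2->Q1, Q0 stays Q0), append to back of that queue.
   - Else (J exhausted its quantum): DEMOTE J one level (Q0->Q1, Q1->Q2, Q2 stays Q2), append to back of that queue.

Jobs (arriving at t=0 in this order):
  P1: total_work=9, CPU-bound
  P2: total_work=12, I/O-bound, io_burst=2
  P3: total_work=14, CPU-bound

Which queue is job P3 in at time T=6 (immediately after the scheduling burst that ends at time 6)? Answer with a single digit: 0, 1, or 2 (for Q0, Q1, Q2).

t=0-2: P1@Q0 runs 2, rem=7, quantum used, demote→Q1. Q0=[P2,P3] Q1=[P1] Q2=[]
t=2-4: P2@Q0 runs 2, rem=10, I/O yield, promote→Q0. Q0=[P3,P2] Q1=[P1] Q2=[]
t=4-6: P3@Q0 runs 2, rem=12, quantum used, demote→Q1. Q0=[P2] Q1=[P1,P3] Q2=[]
t=6-8: P2@Q0 runs 2, rem=8, I/O yield, promote→Q0. Q0=[P2] Q1=[P1,P3] Q2=[]
t=8-10: P2@Q0 runs 2, rem=6, I/O yield, promote→Q0. Q0=[P2] Q1=[P1,P3] Q2=[]
t=10-12: P2@Q0 runs 2, rem=4, I/O yield, promote→Q0. Q0=[P2] Q1=[P1,P3] Q2=[]
t=12-14: P2@Q0 runs 2, rem=2, I/O yield, promote→Q0. Q0=[P2] Q1=[P1,P3] Q2=[]
t=14-16: P2@Q0 runs 2, rem=0, completes. Q0=[] Q1=[P1,P3] Q2=[]
t=16-21: P1@Q1 runs 5, rem=2, quantum used, demote→Q2. Q0=[] Q1=[P3] Q2=[P1]
t=21-26: P3@Q1 runs 5, rem=7, quantum used, demote→Q2. Q0=[] Q1=[] Q2=[P1,P3]
t=26-28: P1@Q2 runs 2, rem=0, completes. Q0=[] Q1=[] Q2=[P3]
t=28-35: P3@Q2 runs 7, rem=0, completes. Q0=[] Q1=[] Q2=[]

Answer: 1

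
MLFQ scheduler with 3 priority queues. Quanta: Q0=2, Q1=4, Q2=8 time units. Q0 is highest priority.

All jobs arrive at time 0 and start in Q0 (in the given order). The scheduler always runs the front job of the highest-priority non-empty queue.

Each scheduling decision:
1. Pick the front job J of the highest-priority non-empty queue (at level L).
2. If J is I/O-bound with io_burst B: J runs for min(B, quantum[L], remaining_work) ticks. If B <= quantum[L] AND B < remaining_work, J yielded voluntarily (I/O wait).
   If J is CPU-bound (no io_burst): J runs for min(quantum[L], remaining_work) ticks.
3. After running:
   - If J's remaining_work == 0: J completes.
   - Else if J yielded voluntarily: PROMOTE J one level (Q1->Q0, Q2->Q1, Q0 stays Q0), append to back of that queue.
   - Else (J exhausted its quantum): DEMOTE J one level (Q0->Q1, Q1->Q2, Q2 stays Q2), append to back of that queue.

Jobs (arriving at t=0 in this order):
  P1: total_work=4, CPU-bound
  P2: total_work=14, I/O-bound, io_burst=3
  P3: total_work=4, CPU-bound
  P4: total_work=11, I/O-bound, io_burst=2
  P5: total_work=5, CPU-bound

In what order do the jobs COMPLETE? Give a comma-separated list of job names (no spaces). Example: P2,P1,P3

Answer: P4,P1,P3,P5,P2

Derivation:
t=0-2: P1@Q0 runs 2, rem=2, quantum used, demote→Q1. Q0=[P2,P3,P4,P5] Q1=[P1] Q2=[]
t=2-4: P2@Q0 runs 2, rem=12, quantum used, demote→Q1. Q0=[P3,P4,P5] Q1=[P1,P2] Q2=[]
t=4-6: P3@Q0 runs 2, rem=2, quantum used, demote→Q1. Q0=[P4,P5] Q1=[P1,P2,P3] Q2=[]
t=6-8: P4@Q0 runs 2, rem=9, I/O yield, promote→Q0. Q0=[P5,P4] Q1=[P1,P2,P3] Q2=[]
t=8-10: P5@Q0 runs 2, rem=3, quantum used, demote→Q1. Q0=[P4] Q1=[P1,P2,P3,P5] Q2=[]
t=10-12: P4@Q0 runs 2, rem=7, I/O yield, promote→Q0. Q0=[P4] Q1=[P1,P2,P3,P5] Q2=[]
t=12-14: P4@Q0 runs 2, rem=5, I/O yield, promote→Q0. Q0=[P4] Q1=[P1,P2,P3,P5] Q2=[]
t=14-16: P4@Q0 runs 2, rem=3, I/O yield, promote→Q0. Q0=[P4] Q1=[P1,P2,P3,P5] Q2=[]
t=16-18: P4@Q0 runs 2, rem=1, I/O yield, promote→Q0. Q0=[P4] Q1=[P1,P2,P3,P5] Q2=[]
t=18-19: P4@Q0 runs 1, rem=0, completes. Q0=[] Q1=[P1,P2,P3,P5] Q2=[]
t=19-21: P1@Q1 runs 2, rem=0, completes. Q0=[] Q1=[P2,P3,P5] Q2=[]
t=21-24: P2@Q1 runs 3, rem=9, I/O yield, promote→Q0. Q0=[P2] Q1=[P3,P5] Q2=[]
t=24-26: P2@Q0 runs 2, rem=7, quantum used, demote→Q1. Q0=[] Q1=[P3,P5,P2] Q2=[]
t=26-28: P3@Q1 runs 2, rem=0, completes. Q0=[] Q1=[P5,P2] Q2=[]
t=28-31: P5@Q1 runs 3, rem=0, completes. Q0=[] Q1=[P2] Q2=[]
t=31-34: P2@Q1 runs 3, rem=4, I/O yield, promote→Q0. Q0=[P2] Q1=[] Q2=[]
t=34-36: P2@Q0 runs 2, rem=2, quantum used, demote→Q1. Q0=[] Q1=[P2] Q2=[]
t=36-38: P2@Q1 runs 2, rem=0, completes. Q0=[] Q1=[] Q2=[]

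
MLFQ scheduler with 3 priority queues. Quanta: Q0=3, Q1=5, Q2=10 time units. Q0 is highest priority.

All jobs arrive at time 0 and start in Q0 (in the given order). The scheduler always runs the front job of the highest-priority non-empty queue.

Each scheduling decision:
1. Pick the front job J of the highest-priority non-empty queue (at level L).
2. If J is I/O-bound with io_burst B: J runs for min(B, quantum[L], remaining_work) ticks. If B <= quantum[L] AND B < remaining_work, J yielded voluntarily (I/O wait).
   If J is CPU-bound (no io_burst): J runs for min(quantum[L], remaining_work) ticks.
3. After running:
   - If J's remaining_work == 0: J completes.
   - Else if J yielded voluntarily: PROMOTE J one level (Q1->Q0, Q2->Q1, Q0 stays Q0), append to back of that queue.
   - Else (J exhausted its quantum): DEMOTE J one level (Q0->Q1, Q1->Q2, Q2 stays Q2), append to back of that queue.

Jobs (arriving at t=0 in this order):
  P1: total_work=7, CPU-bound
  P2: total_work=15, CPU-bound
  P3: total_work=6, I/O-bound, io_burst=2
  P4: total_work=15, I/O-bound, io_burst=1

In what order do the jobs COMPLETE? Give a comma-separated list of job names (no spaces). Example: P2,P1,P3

Answer: P3,P4,P1,P2

Derivation:
t=0-3: P1@Q0 runs 3, rem=4, quantum used, demote→Q1. Q0=[P2,P3,P4] Q1=[P1] Q2=[]
t=3-6: P2@Q0 runs 3, rem=12, quantum used, demote→Q1. Q0=[P3,P4] Q1=[P1,P2] Q2=[]
t=6-8: P3@Q0 runs 2, rem=4, I/O yield, promote→Q0. Q0=[P4,P3] Q1=[P1,P2] Q2=[]
t=8-9: P4@Q0 runs 1, rem=14, I/O yield, promote→Q0. Q0=[P3,P4] Q1=[P1,P2] Q2=[]
t=9-11: P3@Q0 runs 2, rem=2, I/O yield, promote→Q0. Q0=[P4,P3] Q1=[P1,P2] Q2=[]
t=11-12: P4@Q0 runs 1, rem=13, I/O yield, promote→Q0. Q0=[P3,P4] Q1=[P1,P2] Q2=[]
t=12-14: P3@Q0 runs 2, rem=0, completes. Q0=[P4] Q1=[P1,P2] Q2=[]
t=14-15: P4@Q0 runs 1, rem=12, I/O yield, promote→Q0. Q0=[P4] Q1=[P1,P2] Q2=[]
t=15-16: P4@Q0 runs 1, rem=11, I/O yield, promote→Q0. Q0=[P4] Q1=[P1,P2] Q2=[]
t=16-17: P4@Q0 runs 1, rem=10, I/O yield, promote→Q0. Q0=[P4] Q1=[P1,P2] Q2=[]
t=17-18: P4@Q0 runs 1, rem=9, I/O yield, promote→Q0. Q0=[P4] Q1=[P1,P2] Q2=[]
t=18-19: P4@Q0 runs 1, rem=8, I/O yield, promote→Q0. Q0=[P4] Q1=[P1,P2] Q2=[]
t=19-20: P4@Q0 runs 1, rem=7, I/O yield, promote→Q0. Q0=[P4] Q1=[P1,P2] Q2=[]
t=20-21: P4@Q0 runs 1, rem=6, I/O yield, promote→Q0. Q0=[P4] Q1=[P1,P2] Q2=[]
t=21-22: P4@Q0 runs 1, rem=5, I/O yield, promote→Q0. Q0=[P4] Q1=[P1,P2] Q2=[]
t=22-23: P4@Q0 runs 1, rem=4, I/O yield, promote→Q0. Q0=[P4] Q1=[P1,P2] Q2=[]
t=23-24: P4@Q0 runs 1, rem=3, I/O yield, promote→Q0. Q0=[P4] Q1=[P1,P2] Q2=[]
t=24-25: P4@Q0 runs 1, rem=2, I/O yield, promote→Q0. Q0=[P4] Q1=[P1,P2] Q2=[]
t=25-26: P4@Q0 runs 1, rem=1, I/O yield, promote→Q0. Q0=[P4] Q1=[P1,P2] Q2=[]
t=26-27: P4@Q0 runs 1, rem=0, completes. Q0=[] Q1=[P1,P2] Q2=[]
t=27-31: P1@Q1 runs 4, rem=0, completes. Q0=[] Q1=[P2] Q2=[]
t=31-36: P2@Q1 runs 5, rem=7, quantum used, demote→Q2. Q0=[] Q1=[] Q2=[P2]
t=36-43: P2@Q2 runs 7, rem=0, completes. Q0=[] Q1=[] Q2=[]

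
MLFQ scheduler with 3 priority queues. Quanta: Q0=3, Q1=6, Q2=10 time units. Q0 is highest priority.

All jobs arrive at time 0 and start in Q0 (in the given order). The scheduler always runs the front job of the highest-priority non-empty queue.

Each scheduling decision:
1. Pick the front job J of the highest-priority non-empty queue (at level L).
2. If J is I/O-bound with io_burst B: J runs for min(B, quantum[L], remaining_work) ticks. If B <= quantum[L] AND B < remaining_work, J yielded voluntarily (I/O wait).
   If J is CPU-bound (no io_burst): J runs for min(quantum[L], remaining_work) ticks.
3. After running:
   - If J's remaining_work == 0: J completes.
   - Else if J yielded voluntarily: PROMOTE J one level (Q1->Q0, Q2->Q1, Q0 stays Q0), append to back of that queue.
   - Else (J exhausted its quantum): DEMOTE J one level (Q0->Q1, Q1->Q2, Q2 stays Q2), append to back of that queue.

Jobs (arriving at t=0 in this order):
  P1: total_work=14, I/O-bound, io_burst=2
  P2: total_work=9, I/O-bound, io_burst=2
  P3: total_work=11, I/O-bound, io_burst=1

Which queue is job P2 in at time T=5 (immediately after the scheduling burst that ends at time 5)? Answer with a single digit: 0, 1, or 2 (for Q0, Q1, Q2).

t=0-2: P1@Q0 runs 2, rem=12, I/O yield, promote→Q0. Q0=[P2,P3,P1] Q1=[] Q2=[]
t=2-4: P2@Q0 runs 2, rem=7, I/O yield, promote→Q0. Q0=[P3,P1,P2] Q1=[] Q2=[]
t=4-5: P3@Q0 runs 1, rem=10, I/O yield, promote→Q0. Q0=[P1,P2,P3] Q1=[] Q2=[]
t=5-7: P1@Q0 runs 2, rem=10, I/O yield, promote→Q0. Q0=[P2,P3,P1] Q1=[] Q2=[]
t=7-9: P2@Q0 runs 2, rem=5, I/O yield, promote→Q0. Q0=[P3,P1,P2] Q1=[] Q2=[]
t=9-10: P3@Q0 runs 1, rem=9, I/O yield, promote→Q0. Q0=[P1,P2,P3] Q1=[] Q2=[]
t=10-12: P1@Q0 runs 2, rem=8, I/O yield, promote→Q0. Q0=[P2,P3,P1] Q1=[] Q2=[]
t=12-14: P2@Q0 runs 2, rem=3, I/O yield, promote→Q0. Q0=[P3,P1,P2] Q1=[] Q2=[]
t=14-15: P3@Q0 runs 1, rem=8, I/O yield, promote→Q0. Q0=[P1,P2,P3] Q1=[] Q2=[]
t=15-17: P1@Q0 runs 2, rem=6, I/O yield, promote→Q0. Q0=[P2,P3,P1] Q1=[] Q2=[]
t=17-19: P2@Q0 runs 2, rem=1, I/O yield, promote→Q0. Q0=[P3,P1,P2] Q1=[] Q2=[]
t=19-20: P3@Q0 runs 1, rem=7, I/O yield, promote→Q0. Q0=[P1,P2,P3] Q1=[] Q2=[]
t=20-22: P1@Q0 runs 2, rem=4, I/O yield, promote→Q0. Q0=[P2,P3,P1] Q1=[] Q2=[]
t=22-23: P2@Q0 runs 1, rem=0, completes. Q0=[P3,P1] Q1=[] Q2=[]
t=23-24: P3@Q0 runs 1, rem=6, I/O yield, promote→Q0. Q0=[P1,P3] Q1=[] Q2=[]
t=24-26: P1@Q0 runs 2, rem=2, I/O yield, promote→Q0. Q0=[P3,P1] Q1=[] Q2=[]
t=26-27: P3@Q0 runs 1, rem=5, I/O yield, promote→Q0. Q0=[P1,P3] Q1=[] Q2=[]
t=27-29: P1@Q0 runs 2, rem=0, completes. Q0=[P3] Q1=[] Q2=[]
t=29-30: P3@Q0 runs 1, rem=4, I/O yield, promote→Q0. Q0=[P3] Q1=[] Q2=[]
t=30-31: P3@Q0 runs 1, rem=3, I/O yield, promote→Q0. Q0=[P3] Q1=[] Q2=[]
t=31-32: P3@Q0 runs 1, rem=2, I/O yield, promote→Q0. Q0=[P3] Q1=[] Q2=[]
t=32-33: P3@Q0 runs 1, rem=1, I/O yield, promote→Q0. Q0=[P3] Q1=[] Q2=[]
t=33-34: P3@Q0 runs 1, rem=0, completes. Q0=[] Q1=[] Q2=[]

Answer: 0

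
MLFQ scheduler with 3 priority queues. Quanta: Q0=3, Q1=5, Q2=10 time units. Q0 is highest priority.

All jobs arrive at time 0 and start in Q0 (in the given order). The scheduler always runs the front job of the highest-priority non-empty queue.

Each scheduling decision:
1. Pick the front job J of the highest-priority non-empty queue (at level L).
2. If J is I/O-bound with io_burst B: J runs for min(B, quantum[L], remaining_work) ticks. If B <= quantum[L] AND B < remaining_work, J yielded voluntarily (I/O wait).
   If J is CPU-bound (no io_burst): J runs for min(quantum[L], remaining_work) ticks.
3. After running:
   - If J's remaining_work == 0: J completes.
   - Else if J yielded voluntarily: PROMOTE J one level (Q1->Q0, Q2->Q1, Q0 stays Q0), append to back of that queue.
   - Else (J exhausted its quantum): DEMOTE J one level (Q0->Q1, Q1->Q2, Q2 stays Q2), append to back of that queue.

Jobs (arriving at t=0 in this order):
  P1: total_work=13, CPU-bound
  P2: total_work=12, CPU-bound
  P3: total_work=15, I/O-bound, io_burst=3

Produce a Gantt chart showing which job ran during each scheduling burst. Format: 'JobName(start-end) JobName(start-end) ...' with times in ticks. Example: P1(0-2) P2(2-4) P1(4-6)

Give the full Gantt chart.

t=0-3: P1@Q0 runs 3, rem=10, quantum used, demote→Q1. Q0=[P2,P3] Q1=[P1] Q2=[]
t=3-6: P2@Q0 runs 3, rem=9, quantum used, demote→Q1. Q0=[P3] Q1=[P1,P2] Q2=[]
t=6-9: P3@Q0 runs 3, rem=12, I/O yield, promote→Q0. Q0=[P3] Q1=[P1,P2] Q2=[]
t=9-12: P3@Q0 runs 3, rem=9, I/O yield, promote→Q0. Q0=[P3] Q1=[P1,P2] Q2=[]
t=12-15: P3@Q0 runs 3, rem=6, I/O yield, promote→Q0. Q0=[P3] Q1=[P1,P2] Q2=[]
t=15-18: P3@Q0 runs 3, rem=3, I/O yield, promote→Q0. Q0=[P3] Q1=[P1,P2] Q2=[]
t=18-21: P3@Q0 runs 3, rem=0, completes. Q0=[] Q1=[P1,P2] Q2=[]
t=21-26: P1@Q1 runs 5, rem=5, quantum used, demote→Q2. Q0=[] Q1=[P2] Q2=[P1]
t=26-31: P2@Q1 runs 5, rem=4, quantum used, demote→Q2. Q0=[] Q1=[] Q2=[P1,P2]
t=31-36: P1@Q2 runs 5, rem=0, completes. Q0=[] Q1=[] Q2=[P2]
t=36-40: P2@Q2 runs 4, rem=0, completes. Q0=[] Q1=[] Q2=[]

Answer: P1(0-3) P2(3-6) P3(6-9) P3(9-12) P3(12-15) P3(15-18) P3(18-21) P1(21-26) P2(26-31) P1(31-36) P2(36-40)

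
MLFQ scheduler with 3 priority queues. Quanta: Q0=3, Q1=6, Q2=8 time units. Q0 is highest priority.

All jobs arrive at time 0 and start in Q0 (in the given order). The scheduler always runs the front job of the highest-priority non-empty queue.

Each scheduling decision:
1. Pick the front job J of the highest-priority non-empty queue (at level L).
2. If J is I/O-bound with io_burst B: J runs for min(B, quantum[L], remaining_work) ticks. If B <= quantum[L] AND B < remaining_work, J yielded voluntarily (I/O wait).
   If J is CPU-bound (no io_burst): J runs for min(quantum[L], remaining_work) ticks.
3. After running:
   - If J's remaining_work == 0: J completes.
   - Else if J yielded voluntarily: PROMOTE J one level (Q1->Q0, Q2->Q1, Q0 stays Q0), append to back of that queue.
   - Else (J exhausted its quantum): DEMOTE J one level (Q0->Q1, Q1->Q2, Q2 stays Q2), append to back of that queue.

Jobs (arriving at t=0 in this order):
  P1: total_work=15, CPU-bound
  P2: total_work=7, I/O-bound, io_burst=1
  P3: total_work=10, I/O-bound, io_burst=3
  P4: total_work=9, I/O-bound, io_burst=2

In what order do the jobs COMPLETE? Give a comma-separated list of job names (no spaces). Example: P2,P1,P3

Answer: P3,P4,P2,P1

Derivation:
t=0-3: P1@Q0 runs 3, rem=12, quantum used, demote→Q1. Q0=[P2,P3,P4] Q1=[P1] Q2=[]
t=3-4: P2@Q0 runs 1, rem=6, I/O yield, promote→Q0. Q0=[P3,P4,P2] Q1=[P1] Q2=[]
t=4-7: P3@Q0 runs 3, rem=7, I/O yield, promote→Q0. Q0=[P4,P2,P3] Q1=[P1] Q2=[]
t=7-9: P4@Q0 runs 2, rem=7, I/O yield, promote→Q0. Q0=[P2,P3,P4] Q1=[P1] Q2=[]
t=9-10: P2@Q0 runs 1, rem=5, I/O yield, promote→Q0. Q0=[P3,P4,P2] Q1=[P1] Q2=[]
t=10-13: P3@Q0 runs 3, rem=4, I/O yield, promote→Q0. Q0=[P4,P2,P3] Q1=[P1] Q2=[]
t=13-15: P4@Q0 runs 2, rem=5, I/O yield, promote→Q0. Q0=[P2,P3,P4] Q1=[P1] Q2=[]
t=15-16: P2@Q0 runs 1, rem=4, I/O yield, promote→Q0. Q0=[P3,P4,P2] Q1=[P1] Q2=[]
t=16-19: P3@Q0 runs 3, rem=1, I/O yield, promote→Q0. Q0=[P4,P2,P3] Q1=[P1] Q2=[]
t=19-21: P4@Q0 runs 2, rem=3, I/O yield, promote→Q0. Q0=[P2,P3,P4] Q1=[P1] Q2=[]
t=21-22: P2@Q0 runs 1, rem=3, I/O yield, promote→Q0. Q0=[P3,P4,P2] Q1=[P1] Q2=[]
t=22-23: P3@Q0 runs 1, rem=0, completes. Q0=[P4,P2] Q1=[P1] Q2=[]
t=23-25: P4@Q0 runs 2, rem=1, I/O yield, promote→Q0. Q0=[P2,P4] Q1=[P1] Q2=[]
t=25-26: P2@Q0 runs 1, rem=2, I/O yield, promote→Q0. Q0=[P4,P2] Q1=[P1] Q2=[]
t=26-27: P4@Q0 runs 1, rem=0, completes. Q0=[P2] Q1=[P1] Q2=[]
t=27-28: P2@Q0 runs 1, rem=1, I/O yield, promote→Q0. Q0=[P2] Q1=[P1] Q2=[]
t=28-29: P2@Q0 runs 1, rem=0, completes. Q0=[] Q1=[P1] Q2=[]
t=29-35: P1@Q1 runs 6, rem=6, quantum used, demote→Q2. Q0=[] Q1=[] Q2=[P1]
t=35-41: P1@Q2 runs 6, rem=0, completes. Q0=[] Q1=[] Q2=[]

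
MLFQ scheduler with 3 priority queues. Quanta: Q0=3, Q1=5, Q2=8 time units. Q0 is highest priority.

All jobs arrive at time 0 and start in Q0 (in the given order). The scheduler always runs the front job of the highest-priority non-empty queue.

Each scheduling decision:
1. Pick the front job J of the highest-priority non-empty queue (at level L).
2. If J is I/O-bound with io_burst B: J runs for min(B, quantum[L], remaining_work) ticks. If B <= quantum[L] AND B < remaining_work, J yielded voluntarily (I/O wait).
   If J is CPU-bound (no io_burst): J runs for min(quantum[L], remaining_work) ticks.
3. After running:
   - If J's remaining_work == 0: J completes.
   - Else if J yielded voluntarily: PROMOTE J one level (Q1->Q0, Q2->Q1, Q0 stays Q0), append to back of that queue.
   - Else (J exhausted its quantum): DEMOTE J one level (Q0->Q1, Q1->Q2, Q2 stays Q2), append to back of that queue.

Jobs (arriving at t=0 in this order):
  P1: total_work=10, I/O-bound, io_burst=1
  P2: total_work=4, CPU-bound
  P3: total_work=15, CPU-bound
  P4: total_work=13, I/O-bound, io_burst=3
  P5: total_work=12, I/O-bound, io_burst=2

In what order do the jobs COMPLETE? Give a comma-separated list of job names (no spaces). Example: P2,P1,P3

t=0-1: P1@Q0 runs 1, rem=9, I/O yield, promote→Q0. Q0=[P2,P3,P4,P5,P1] Q1=[] Q2=[]
t=1-4: P2@Q0 runs 3, rem=1, quantum used, demote→Q1. Q0=[P3,P4,P5,P1] Q1=[P2] Q2=[]
t=4-7: P3@Q0 runs 3, rem=12, quantum used, demote→Q1. Q0=[P4,P5,P1] Q1=[P2,P3] Q2=[]
t=7-10: P4@Q0 runs 3, rem=10, I/O yield, promote→Q0. Q0=[P5,P1,P4] Q1=[P2,P3] Q2=[]
t=10-12: P5@Q0 runs 2, rem=10, I/O yield, promote→Q0. Q0=[P1,P4,P5] Q1=[P2,P3] Q2=[]
t=12-13: P1@Q0 runs 1, rem=8, I/O yield, promote→Q0. Q0=[P4,P5,P1] Q1=[P2,P3] Q2=[]
t=13-16: P4@Q0 runs 3, rem=7, I/O yield, promote→Q0. Q0=[P5,P1,P4] Q1=[P2,P3] Q2=[]
t=16-18: P5@Q0 runs 2, rem=8, I/O yield, promote→Q0. Q0=[P1,P4,P5] Q1=[P2,P3] Q2=[]
t=18-19: P1@Q0 runs 1, rem=7, I/O yield, promote→Q0. Q0=[P4,P5,P1] Q1=[P2,P3] Q2=[]
t=19-22: P4@Q0 runs 3, rem=4, I/O yield, promote→Q0. Q0=[P5,P1,P4] Q1=[P2,P3] Q2=[]
t=22-24: P5@Q0 runs 2, rem=6, I/O yield, promote→Q0. Q0=[P1,P4,P5] Q1=[P2,P3] Q2=[]
t=24-25: P1@Q0 runs 1, rem=6, I/O yield, promote→Q0. Q0=[P4,P5,P1] Q1=[P2,P3] Q2=[]
t=25-28: P4@Q0 runs 3, rem=1, I/O yield, promote→Q0. Q0=[P5,P1,P4] Q1=[P2,P3] Q2=[]
t=28-30: P5@Q0 runs 2, rem=4, I/O yield, promote→Q0. Q0=[P1,P4,P5] Q1=[P2,P3] Q2=[]
t=30-31: P1@Q0 runs 1, rem=5, I/O yield, promote→Q0. Q0=[P4,P5,P1] Q1=[P2,P3] Q2=[]
t=31-32: P4@Q0 runs 1, rem=0, completes. Q0=[P5,P1] Q1=[P2,P3] Q2=[]
t=32-34: P5@Q0 runs 2, rem=2, I/O yield, promote→Q0. Q0=[P1,P5] Q1=[P2,P3] Q2=[]
t=34-35: P1@Q0 runs 1, rem=4, I/O yield, promote→Q0. Q0=[P5,P1] Q1=[P2,P3] Q2=[]
t=35-37: P5@Q0 runs 2, rem=0, completes. Q0=[P1] Q1=[P2,P3] Q2=[]
t=37-38: P1@Q0 runs 1, rem=3, I/O yield, promote→Q0. Q0=[P1] Q1=[P2,P3] Q2=[]
t=38-39: P1@Q0 runs 1, rem=2, I/O yield, promote→Q0. Q0=[P1] Q1=[P2,P3] Q2=[]
t=39-40: P1@Q0 runs 1, rem=1, I/O yield, promote→Q0. Q0=[P1] Q1=[P2,P3] Q2=[]
t=40-41: P1@Q0 runs 1, rem=0, completes. Q0=[] Q1=[P2,P3] Q2=[]
t=41-42: P2@Q1 runs 1, rem=0, completes. Q0=[] Q1=[P3] Q2=[]
t=42-47: P3@Q1 runs 5, rem=7, quantum used, demote→Q2. Q0=[] Q1=[] Q2=[P3]
t=47-54: P3@Q2 runs 7, rem=0, completes. Q0=[] Q1=[] Q2=[]

Answer: P4,P5,P1,P2,P3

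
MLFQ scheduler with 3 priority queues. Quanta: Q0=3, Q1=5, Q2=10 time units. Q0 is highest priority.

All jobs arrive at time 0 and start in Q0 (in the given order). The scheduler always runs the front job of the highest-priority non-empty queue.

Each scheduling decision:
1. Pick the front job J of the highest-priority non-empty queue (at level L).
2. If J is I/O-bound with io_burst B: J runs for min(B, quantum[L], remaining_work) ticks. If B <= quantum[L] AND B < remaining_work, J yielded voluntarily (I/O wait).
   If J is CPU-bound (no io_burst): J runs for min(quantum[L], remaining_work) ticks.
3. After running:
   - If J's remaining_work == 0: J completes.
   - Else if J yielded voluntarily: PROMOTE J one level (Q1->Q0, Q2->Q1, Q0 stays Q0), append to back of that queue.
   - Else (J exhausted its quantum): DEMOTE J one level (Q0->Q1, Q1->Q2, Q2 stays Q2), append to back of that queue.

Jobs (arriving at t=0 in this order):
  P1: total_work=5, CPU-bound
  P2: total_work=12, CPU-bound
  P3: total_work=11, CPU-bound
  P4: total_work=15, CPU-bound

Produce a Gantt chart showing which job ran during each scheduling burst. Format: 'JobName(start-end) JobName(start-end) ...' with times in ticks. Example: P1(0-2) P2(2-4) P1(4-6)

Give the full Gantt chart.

Answer: P1(0-3) P2(3-6) P3(6-9) P4(9-12) P1(12-14) P2(14-19) P3(19-24) P4(24-29) P2(29-33) P3(33-36) P4(36-43)

Derivation:
t=0-3: P1@Q0 runs 3, rem=2, quantum used, demote→Q1. Q0=[P2,P3,P4] Q1=[P1] Q2=[]
t=3-6: P2@Q0 runs 3, rem=9, quantum used, demote→Q1. Q0=[P3,P4] Q1=[P1,P2] Q2=[]
t=6-9: P3@Q0 runs 3, rem=8, quantum used, demote→Q1. Q0=[P4] Q1=[P1,P2,P3] Q2=[]
t=9-12: P4@Q0 runs 3, rem=12, quantum used, demote→Q1. Q0=[] Q1=[P1,P2,P3,P4] Q2=[]
t=12-14: P1@Q1 runs 2, rem=0, completes. Q0=[] Q1=[P2,P3,P4] Q2=[]
t=14-19: P2@Q1 runs 5, rem=4, quantum used, demote→Q2. Q0=[] Q1=[P3,P4] Q2=[P2]
t=19-24: P3@Q1 runs 5, rem=3, quantum used, demote→Q2. Q0=[] Q1=[P4] Q2=[P2,P3]
t=24-29: P4@Q1 runs 5, rem=7, quantum used, demote→Q2. Q0=[] Q1=[] Q2=[P2,P3,P4]
t=29-33: P2@Q2 runs 4, rem=0, completes. Q0=[] Q1=[] Q2=[P3,P4]
t=33-36: P3@Q2 runs 3, rem=0, completes. Q0=[] Q1=[] Q2=[P4]
t=36-43: P4@Q2 runs 7, rem=0, completes. Q0=[] Q1=[] Q2=[]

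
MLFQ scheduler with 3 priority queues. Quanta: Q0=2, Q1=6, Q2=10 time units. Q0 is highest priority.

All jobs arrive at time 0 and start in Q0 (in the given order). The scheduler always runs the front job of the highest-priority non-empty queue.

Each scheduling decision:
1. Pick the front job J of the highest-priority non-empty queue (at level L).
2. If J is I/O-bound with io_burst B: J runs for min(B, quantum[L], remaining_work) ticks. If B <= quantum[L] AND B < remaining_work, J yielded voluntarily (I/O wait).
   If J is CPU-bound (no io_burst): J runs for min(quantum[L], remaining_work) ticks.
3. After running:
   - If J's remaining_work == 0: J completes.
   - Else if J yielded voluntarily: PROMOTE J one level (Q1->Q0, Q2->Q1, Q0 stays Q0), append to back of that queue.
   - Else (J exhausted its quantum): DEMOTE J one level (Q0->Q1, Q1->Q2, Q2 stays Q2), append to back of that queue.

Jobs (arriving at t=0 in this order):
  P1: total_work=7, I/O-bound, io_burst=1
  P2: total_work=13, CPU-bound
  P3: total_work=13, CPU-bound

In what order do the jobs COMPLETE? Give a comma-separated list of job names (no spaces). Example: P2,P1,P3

Answer: P1,P2,P3

Derivation:
t=0-1: P1@Q0 runs 1, rem=6, I/O yield, promote→Q0. Q0=[P2,P3,P1] Q1=[] Q2=[]
t=1-3: P2@Q0 runs 2, rem=11, quantum used, demote→Q1. Q0=[P3,P1] Q1=[P2] Q2=[]
t=3-5: P3@Q0 runs 2, rem=11, quantum used, demote→Q1. Q0=[P1] Q1=[P2,P3] Q2=[]
t=5-6: P1@Q0 runs 1, rem=5, I/O yield, promote→Q0. Q0=[P1] Q1=[P2,P3] Q2=[]
t=6-7: P1@Q0 runs 1, rem=4, I/O yield, promote→Q0. Q0=[P1] Q1=[P2,P3] Q2=[]
t=7-8: P1@Q0 runs 1, rem=3, I/O yield, promote→Q0. Q0=[P1] Q1=[P2,P3] Q2=[]
t=8-9: P1@Q0 runs 1, rem=2, I/O yield, promote→Q0. Q0=[P1] Q1=[P2,P3] Q2=[]
t=9-10: P1@Q0 runs 1, rem=1, I/O yield, promote→Q0. Q0=[P1] Q1=[P2,P3] Q2=[]
t=10-11: P1@Q0 runs 1, rem=0, completes. Q0=[] Q1=[P2,P3] Q2=[]
t=11-17: P2@Q1 runs 6, rem=5, quantum used, demote→Q2. Q0=[] Q1=[P3] Q2=[P2]
t=17-23: P3@Q1 runs 6, rem=5, quantum used, demote→Q2. Q0=[] Q1=[] Q2=[P2,P3]
t=23-28: P2@Q2 runs 5, rem=0, completes. Q0=[] Q1=[] Q2=[P3]
t=28-33: P3@Q2 runs 5, rem=0, completes. Q0=[] Q1=[] Q2=[]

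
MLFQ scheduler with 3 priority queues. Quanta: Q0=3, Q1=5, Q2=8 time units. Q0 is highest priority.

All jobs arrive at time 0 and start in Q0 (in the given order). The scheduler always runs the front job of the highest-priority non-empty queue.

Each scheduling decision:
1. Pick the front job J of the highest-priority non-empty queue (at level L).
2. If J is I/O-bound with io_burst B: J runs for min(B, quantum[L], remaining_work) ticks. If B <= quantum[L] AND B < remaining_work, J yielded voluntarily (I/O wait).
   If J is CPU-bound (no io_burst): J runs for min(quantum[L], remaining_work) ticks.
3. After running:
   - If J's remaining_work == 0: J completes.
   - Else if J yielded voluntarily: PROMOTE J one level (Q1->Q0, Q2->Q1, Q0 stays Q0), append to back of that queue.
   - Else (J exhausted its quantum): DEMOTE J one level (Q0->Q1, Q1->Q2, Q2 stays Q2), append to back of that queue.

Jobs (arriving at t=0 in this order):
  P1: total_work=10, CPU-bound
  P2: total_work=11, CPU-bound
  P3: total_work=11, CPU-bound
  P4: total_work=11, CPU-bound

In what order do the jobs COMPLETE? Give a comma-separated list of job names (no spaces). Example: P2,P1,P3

Answer: P1,P2,P3,P4

Derivation:
t=0-3: P1@Q0 runs 3, rem=7, quantum used, demote→Q1. Q0=[P2,P3,P4] Q1=[P1] Q2=[]
t=3-6: P2@Q0 runs 3, rem=8, quantum used, demote→Q1. Q0=[P3,P4] Q1=[P1,P2] Q2=[]
t=6-9: P3@Q0 runs 3, rem=8, quantum used, demote→Q1. Q0=[P4] Q1=[P1,P2,P3] Q2=[]
t=9-12: P4@Q0 runs 3, rem=8, quantum used, demote→Q1. Q0=[] Q1=[P1,P2,P3,P4] Q2=[]
t=12-17: P1@Q1 runs 5, rem=2, quantum used, demote→Q2. Q0=[] Q1=[P2,P3,P4] Q2=[P1]
t=17-22: P2@Q1 runs 5, rem=3, quantum used, demote→Q2. Q0=[] Q1=[P3,P4] Q2=[P1,P2]
t=22-27: P3@Q1 runs 5, rem=3, quantum used, demote→Q2. Q0=[] Q1=[P4] Q2=[P1,P2,P3]
t=27-32: P4@Q1 runs 5, rem=3, quantum used, demote→Q2. Q0=[] Q1=[] Q2=[P1,P2,P3,P4]
t=32-34: P1@Q2 runs 2, rem=0, completes. Q0=[] Q1=[] Q2=[P2,P3,P4]
t=34-37: P2@Q2 runs 3, rem=0, completes. Q0=[] Q1=[] Q2=[P3,P4]
t=37-40: P3@Q2 runs 3, rem=0, completes. Q0=[] Q1=[] Q2=[P4]
t=40-43: P4@Q2 runs 3, rem=0, completes. Q0=[] Q1=[] Q2=[]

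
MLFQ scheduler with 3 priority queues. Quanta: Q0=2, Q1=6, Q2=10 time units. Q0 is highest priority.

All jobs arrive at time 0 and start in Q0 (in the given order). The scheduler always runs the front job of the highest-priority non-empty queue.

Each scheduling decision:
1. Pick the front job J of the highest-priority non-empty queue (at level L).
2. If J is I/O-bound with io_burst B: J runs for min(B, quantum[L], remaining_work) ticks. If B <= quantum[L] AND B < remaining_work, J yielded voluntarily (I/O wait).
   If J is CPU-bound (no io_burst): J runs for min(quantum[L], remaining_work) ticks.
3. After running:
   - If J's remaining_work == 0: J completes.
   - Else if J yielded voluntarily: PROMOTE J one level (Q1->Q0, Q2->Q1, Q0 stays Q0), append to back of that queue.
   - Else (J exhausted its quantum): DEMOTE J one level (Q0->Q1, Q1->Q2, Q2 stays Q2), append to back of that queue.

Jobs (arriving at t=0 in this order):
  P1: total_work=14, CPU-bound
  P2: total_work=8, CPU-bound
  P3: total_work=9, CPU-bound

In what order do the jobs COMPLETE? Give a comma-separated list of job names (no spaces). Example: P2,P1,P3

t=0-2: P1@Q0 runs 2, rem=12, quantum used, demote→Q1. Q0=[P2,P3] Q1=[P1] Q2=[]
t=2-4: P2@Q0 runs 2, rem=6, quantum used, demote→Q1. Q0=[P3] Q1=[P1,P2] Q2=[]
t=4-6: P3@Q0 runs 2, rem=7, quantum used, demote→Q1. Q0=[] Q1=[P1,P2,P3] Q2=[]
t=6-12: P1@Q1 runs 6, rem=6, quantum used, demote→Q2. Q0=[] Q1=[P2,P3] Q2=[P1]
t=12-18: P2@Q1 runs 6, rem=0, completes. Q0=[] Q1=[P3] Q2=[P1]
t=18-24: P3@Q1 runs 6, rem=1, quantum used, demote→Q2. Q0=[] Q1=[] Q2=[P1,P3]
t=24-30: P1@Q2 runs 6, rem=0, completes. Q0=[] Q1=[] Q2=[P3]
t=30-31: P3@Q2 runs 1, rem=0, completes. Q0=[] Q1=[] Q2=[]

Answer: P2,P1,P3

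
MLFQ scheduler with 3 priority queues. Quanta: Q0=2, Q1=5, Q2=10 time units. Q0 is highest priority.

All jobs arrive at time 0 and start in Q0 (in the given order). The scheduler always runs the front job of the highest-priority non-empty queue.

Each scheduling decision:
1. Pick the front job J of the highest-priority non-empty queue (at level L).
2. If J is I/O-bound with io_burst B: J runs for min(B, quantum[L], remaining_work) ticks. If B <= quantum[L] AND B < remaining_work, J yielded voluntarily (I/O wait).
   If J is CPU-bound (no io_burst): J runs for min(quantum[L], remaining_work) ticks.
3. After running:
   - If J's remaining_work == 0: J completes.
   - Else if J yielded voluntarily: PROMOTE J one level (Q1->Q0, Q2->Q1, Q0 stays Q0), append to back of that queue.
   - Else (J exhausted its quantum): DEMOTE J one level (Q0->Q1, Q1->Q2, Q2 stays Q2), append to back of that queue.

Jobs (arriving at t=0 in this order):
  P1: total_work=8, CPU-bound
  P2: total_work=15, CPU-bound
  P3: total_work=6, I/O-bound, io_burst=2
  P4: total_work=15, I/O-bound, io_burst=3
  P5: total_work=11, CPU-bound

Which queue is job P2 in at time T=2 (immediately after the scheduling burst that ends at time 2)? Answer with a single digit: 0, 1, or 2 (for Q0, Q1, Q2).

Answer: 0

Derivation:
t=0-2: P1@Q0 runs 2, rem=6, quantum used, demote→Q1. Q0=[P2,P3,P4,P5] Q1=[P1] Q2=[]
t=2-4: P2@Q0 runs 2, rem=13, quantum used, demote→Q1. Q0=[P3,P4,P5] Q1=[P1,P2] Q2=[]
t=4-6: P3@Q0 runs 2, rem=4, I/O yield, promote→Q0. Q0=[P4,P5,P3] Q1=[P1,P2] Q2=[]
t=6-8: P4@Q0 runs 2, rem=13, quantum used, demote→Q1. Q0=[P5,P3] Q1=[P1,P2,P4] Q2=[]
t=8-10: P5@Q0 runs 2, rem=9, quantum used, demote→Q1. Q0=[P3] Q1=[P1,P2,P4,P5] Q2=[]
t=10-12: P3@Q0 runs 2, rem=2, I/O yield, promote→Q0. Q0=[P3] Q1=[P1,P2,P4,P5] Q2=[]
t=12-14: P3@Q0 runs 2, rem=0, completes. Q0=[] Q1=[P1,P2,P4,P5] Q2=[]
t=14-19: P1@Q1 runs 5, rem=1, quantum used, demote→Q2. Q0=[] Q1=[P2,P4,P5] Q2=[P1]
t=19-24: P2@Q1 runs 5, rem=8, quantum used, demote→Q2. Q0=[] Q1=[P4,P5] Q2=[P1,P2]
t=24-27: P4@Q1 runs 3, rem=10, I/O yield, promote→Q0. Q0=[P4] Q1=[P5] Q2=[P1,P2]
t=27-29: P4@Q0 runs 2, rem=8, quantum used, demote→Q1. Q0=[] Q1=[P5,P4] Q2=[P1,P2]
t=29-34: P5@Q1 runs 5, rem=4, quantum used, demote→Q2. Q0=[] Q1=[P4] Q2=[P1,P2,P5]
t=34-37: P4@Q1 runs 3, rem=5, I/O yield, promote→Q0. Q0=[P4] Q1=[] Q2=[P1,P2,P5]
t=37-39: P4@Q0 runs 2, rem=3, quantum used, demote→Q1. Q0=[] Q1=[P4] Q2=[P1,P2,P5]
t=39-42: P4@Q1 runs 3, rem=0, completes. Q0=[] Q1=[] Q2=[P1,P2,P5]
t=42-43: P1@Q2 runs 1, rem=0, completes. Q0=[] Q1=[] Q2=[P2,P5]
t=43-51: P2@Q2 runs 8, rem=0, completes. Q0=[] Q1=[] Q2=[P5]
t=51-55: P5@Q2 runs 4, rem=0, completes. Q0=[] Q1=[] Q2=[]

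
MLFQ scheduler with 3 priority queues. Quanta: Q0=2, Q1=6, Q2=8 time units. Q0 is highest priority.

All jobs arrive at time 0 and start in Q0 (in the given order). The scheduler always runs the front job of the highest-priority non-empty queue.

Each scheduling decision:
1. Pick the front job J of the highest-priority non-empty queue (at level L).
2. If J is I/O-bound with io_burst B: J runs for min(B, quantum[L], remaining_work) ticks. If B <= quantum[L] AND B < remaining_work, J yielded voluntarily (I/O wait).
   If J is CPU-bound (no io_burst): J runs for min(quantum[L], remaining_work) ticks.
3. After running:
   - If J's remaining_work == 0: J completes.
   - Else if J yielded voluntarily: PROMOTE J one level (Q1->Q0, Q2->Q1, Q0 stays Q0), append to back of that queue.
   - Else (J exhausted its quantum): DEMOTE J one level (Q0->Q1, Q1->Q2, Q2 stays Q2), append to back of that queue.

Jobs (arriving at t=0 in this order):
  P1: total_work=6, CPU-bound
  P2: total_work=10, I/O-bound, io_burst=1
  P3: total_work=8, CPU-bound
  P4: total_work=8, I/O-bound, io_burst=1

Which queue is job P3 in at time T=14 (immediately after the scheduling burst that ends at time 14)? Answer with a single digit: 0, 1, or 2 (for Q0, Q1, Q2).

t=0-2: P1@Q0 runs 2, rem=4, quantum used, demote→Q1. Q0=[P2,P3,P4] Q1=[P1] Q2=[]
t=2-3: P2@Q0 runs 1, rem=9, I/O yield, promote→Q0. Q0=[P3,P4,P2] Q1=[P1] Q2=[]
t=3-5: P3@Q0 runs 2, rem=6, quantum used, demote→Q1. Q0=[P4,P2] Q1=[P1,P3] Q2=[]
t=5-6: P4@Q0 runs 1, rem=7, I/O yield, promote→Q0. Q0=[P2,P4] Q1=[P1,P3] Q2=[]
t=6-7: P2@Q0 runs 1, rem=8, I/O yield, promote→Q0. Q0=[P4,P2] Q1=[P1,P3] Q2=[]
t=7-8: P4@Q0 runs 1, rem=6, I/O yield, promote→Q0. Q0=[P2,P4] Q1=[P1,P3] Q2=[]
t=8-9: P2@Q0 runs 1, rem=7, I/O yield, promote→Q0. Q0=[P4,P2] Q1=[P1,P3] Q2=[]
t=9-10: P4@Q0 runs 1, rem=5, I/O yield, promote→Q0. Q0=[P2,P4] Q1=[P1,P3] Q2=[]
t=10-11: P2@Q0 runs 1, rem=6, I/O yield, promote→Q0. Q0=[P4,P2] Q1=[P1,P3] Q2=[]
t=11-12: P4@Q0 runs 1, rem=4, I/O yield, promote→Q0. Q0=[P2,P4] Q1=[P1,P3] Q2=[]
t=12-13: P2@Q0 runs 1, rem=5, I/O yield, promote→Q0. Q0=[P4,P2] Q1=[P1,P3] Q2=[]
t=13-14: P4@Q0 runs 1, rem=3, I/O yield, promote→Q0. Q0=[P2,P4] Q1=[P1,P3] Q2=[]
t=14-15: P2@Q0 runs 1, rem=4, I/O yield, promote→Q0. Q0=[P4,P2] Q1=[P1,P3] Q2=[]
t=15-16: P4@Q0 runs 1, rem=2, I/O yield, promote→Q0. Q0=[P2,P4] Q1=[P1,P3] Q2=[]
t=16-17: P2@Q0 runs 1, rem=3, I/O yield, promote→Q0. Q0=[P4,P2] Q1=[P1,P3] Q2=[]
t=17-18: P4@Q0 runs 1, rem=1, I/O yield, promote→Q0. Q0=[P2,P4] Q1=[P1,P3] Q2=[]
t=18-19: P2@Q0 runs 1, rem=2, I/O yield, promote→Q0. Q0=[P4,P2] Q1=[P1,P3] Q2=[]
t=19-20: P4@Q0 runs 1, rem=0, completes. Q0=[P2] Q1=[P1,P3] Q2=[]
t=20-21: P2@Q0 runs 1, rem=1, I/O yield, promote→Q0. Q0=[P2] Q1=[P1,P3] Q2=[]
t=21-22: P2@Q0 runs 1, rem=0, completes. Q0=[] Q1=[P1,P3] Q2=[]
t=22-26: P1@Q1 runs 4, rem=0, completes. Q0=[] Q1=[P3] Q2=[]
t=26-32: P3@Q1 runs 6, rem=0, completes. Q0=[] Q1=[] Q2=[]

Answer: 1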